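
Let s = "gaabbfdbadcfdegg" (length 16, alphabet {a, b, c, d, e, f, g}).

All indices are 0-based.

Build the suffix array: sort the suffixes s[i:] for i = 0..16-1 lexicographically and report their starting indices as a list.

[1, 2, 8, 7, 3, 4, 10, 6, 9, 12, 13, 5, 11, 15, 0, 14]

sorted suffixes:
  #0 SA[0]=1  'aabbfdbadcfdegg'
  #1 SA[1]=2  'abbfdbadcfdegg'
  #2 SA[2]=8  'adcfdegg'
  #3 SA[3]=7  'badcfdegg'
  #4 SA[4]=3  'bbfdbadcfdegg'
  #5 SA[5]=4  'bfdbadcfdegg'
  #6 SA[6]=10  'cfdegg'
  #7 SA[7]=6  'dbadcfdegg'
  #8 SA[8]=9  'dcfdegg'
  #9 SA[9]=12  'degg'
  #10 SA[10]=13  'egg'
  #11 SA[11]=5  'fdbadcfdegg'
  #12 SA[12]=11  'fdegg'
  #13 SA[13]=15  'g'
  #14 SA[14]=0  'gaabbfdbadcfdegg'
  #15 SA[15]=14  'gg'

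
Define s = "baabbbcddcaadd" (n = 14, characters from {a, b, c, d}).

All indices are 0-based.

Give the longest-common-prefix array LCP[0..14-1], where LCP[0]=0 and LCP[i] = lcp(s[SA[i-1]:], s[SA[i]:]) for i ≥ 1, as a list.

sorted suffixes:
  #0 SA[0]=1  'aabbbcddcaadd'
  #1 SA[1]=10  'aadd'
  #2 SA[2]=2  'abbbcddcaadd'
  #3 SA[3]=11  'add'
  #4 SA[4]=0  'baabbbcddcaadd'
  #5 SA[5]=3  'bbbcddcaadd'
  #6 SA[6]=4  'bbcddcaadd'
  #7 SA[7]=5  'bcddcaadd'
  #8 SA[8]=9  'caadd'
  #9 SA[9]=6  'cddcaadd'
  #10 SA[10]=13  'd'
  #11 SA[11]=8  'dcaadd'
  #12 SA[12]=12  'dd'
  #13 SA[13]=7  'ddcaadd'

SA = [1, 10, 2, 11, 0, 3, 4, 5, 9, 6, 13, 8, 12, 7]
i: (SA[i-1],SA[i]) lcp shared
  1: (1,10) 2 'aa'
  2: (10,2) 1 'a'
  3: (2,11) 1 'a'
  4: (11,0) 0 ''
  5: (0,3) 1 'b'
  6: (3,4) 2 'bb'
  7: (4,5) 1 'b'
  8: (5,9) 0 ''
  9: (9,6) 1 'c'
  10: (6,13) 0 ''
  11: (13,8) 1 'd'
  12: (8,12) 1 'd'
  13: (12,7) 2 'dd'

[0, 2, 1, 1, 0, 1, 2, 1, 0, 1, 0, 1, 1, 2]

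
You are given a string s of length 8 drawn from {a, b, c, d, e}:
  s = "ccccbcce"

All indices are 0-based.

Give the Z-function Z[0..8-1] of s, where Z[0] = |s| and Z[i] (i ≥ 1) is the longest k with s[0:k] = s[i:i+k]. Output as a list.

Z[0]=8
i=1: i≥r, start 0; Z[1]=3 extend→box=[1,4)
i=2: min(r-i=2, Z[1]=3)=2; Z[2]=2
i=3: min(r-i=1, Z[2]=2)=1; Z[3]=1
i=4: i≥r, start 0; Z[4]=0
i=5: i≥r, start 0; Z[5]=2 extend→box=[5,7)
i=6: min(r-i=1, Z[1]=3)=1; Z[6]=1
i=7: i≥r, start 0; Z[7]=0

[8, 3, 2, 1, 0, 2, 1, 0]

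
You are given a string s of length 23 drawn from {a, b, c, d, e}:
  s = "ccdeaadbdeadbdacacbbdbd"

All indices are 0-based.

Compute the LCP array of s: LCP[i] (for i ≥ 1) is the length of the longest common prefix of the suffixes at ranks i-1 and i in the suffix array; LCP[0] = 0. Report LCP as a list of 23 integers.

[0, 1, 2, 1, 4, 0, 1, 2, 2, 2, 0, 1, 1, 1, 0, 1, 1, 3, 3, 1, 3, 0, 2]

sorted suffixes:
  #0 SA[0]=4  'aadbdeadbdacacbbdbd'
  #1 SA[1]=14  'acacbbdbd'
  #2 SA[2]=16  'acbbdbd'
  #3 SA[3]=10  'adbdacacbbdbd'
  #4 SA[4]=5  'adbdeadbdacacbbdbd'
  #5 SA[5]=18  'bbdbd'
  #6 SA[6]=21  'bd'
  #7 SA[7]=12  'bdacacbbdbd'
  #8 SA[8]=19  'bdbd'
  #9 SA[9]=7  'bdeadbdacacbbdbd'
  #10 SA[10]=15  'cacbbdbd'
  #11 SA[11]=17  'cbbdbd'
  #12 SA[12]=0  'ccdeaadbdeadbdacacbbdbd'
  #13 SA[13]=1  'cdeaadbdeadbdacacbbdbd'
  #14 SA[14]=22  'd'
  #15 SA[15]=13  'dacacbbdbd'
  #16 SA[16]=20  'dbd'
  #17 SA[17]=11  'dbdacacbbdbd'
  #18 SA[18]=6  'dbdeadbdacacbbdbd'
  #19 SA[19]=2  'deaadbdeadbdacacbbdbd'
  #20 SA[20]=8  'deadbdacacbbdbd'
  #21 SA[21]=3  'eaadbdeadbdacacbbdbd'
  #22 SA[22]=9  'eadbdacacbbdbd'

SA = [4, 14, 16, 10, 5, 18, 21, 12, 19, 7, 15, 17, 0, 1, 22, 13, 20, 11, 6, 2, 8, 3, 9]
[i] adj suffixes → lcp
  [1] 4/14 → 1 ('a')
  [2] 14/16 → 2 ('ac')
  [3] 16/10 → 1 ('a')
  [4] 10/5 → 4 ('adbd')
  [5] 5/18 → 0 ('')
  [6] 18/21 → 1 ('b')
  [7] 21/12 → 2 ('bd')
  [8] 12/19 → 2 ('bd')
  [9] 19/7 → 2 ('bd')
  [10] 7/15 → 0 ('')
  [11] 15/17 → 1 ('c')
  [12] 17/0 → 1 ('c')
  [13] 0/1 → 1 ('c')
  [14] 1/22 → 0 ('')
  [15] 22/13 → 1 ('d')
  [16] 13/20 → 1 ('d')
  [17] 20/11 → 3 ('dbd')
  [18] 11/6 → 3 ('dbd')
  [19] 6/2 → 1 ('d')
  [20] 2/8 → 3 ('dea')
  [21] 8/3 → 0 ('')
  [22] 3/9 → 2 ('ea')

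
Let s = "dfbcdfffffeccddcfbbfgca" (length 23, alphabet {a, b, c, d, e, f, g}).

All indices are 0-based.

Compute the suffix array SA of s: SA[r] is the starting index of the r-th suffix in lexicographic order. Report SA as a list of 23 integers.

[22, 17, 2, 18, 21, 11, 12, 3, 15, 14, 13, 0, 4, 10, 16, 1, 9, 8, 7, 6, 5, 19, 20]

rank→(start, suffix):
  0 → (22, 'a')
  1 → (17, 'bbfgca')
  2 → (2, 'bcdfffffeccddcfbbfgca')
  3 → (18, 'bfgca')
  4 → (21, 'ca')
  5 → (11, 'ccddcfbbfgca')
  6 → (12, 'cddcfbbfgca')
  7 → (3, 'cdfffffeccddcfbbfgca')
  8 → (15, 'cfbbfgca')
  9 → (14, 'dcfbbfgca')
  10 → (13, 'ddcfbbfgca')
  11 → (0, 'dfbcdfffffeccddcfbbfgca')
  12 → (4, 'dfffffeccddcfbbfgca')
  13 → (10, 'eccddcfbbfgca')
  14 → (16, 'fbbfgca')
  15 → (1, 'fbcdfffffeccddcfbbfgca')
  16 → (9, 'feccddcfbbfgca')
  17 → (8, 'ffeccddcfbbfgca')
  18 → (7, 'fffeccddcfbbfgca')
  19 → (6, 'ffffeccddcfbbfgca')
  20 → (5, 'fffffeccddcfbbfgca')
  21 → (19, 'fgca')
  22 → (20, 'gca')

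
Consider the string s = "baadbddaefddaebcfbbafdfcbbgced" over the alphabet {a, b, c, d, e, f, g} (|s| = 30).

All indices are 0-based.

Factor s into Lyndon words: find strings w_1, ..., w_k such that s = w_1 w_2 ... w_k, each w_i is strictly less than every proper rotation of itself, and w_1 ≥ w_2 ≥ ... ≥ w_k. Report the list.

emit factor 1: 'b' (i=0, period=1)
emit factor 2: 'aadbddaefddaebcfbbafdfcbbgced' (i=1, period=29)

["b", "aadbddaefddaebcfbbafdfcbbgced"]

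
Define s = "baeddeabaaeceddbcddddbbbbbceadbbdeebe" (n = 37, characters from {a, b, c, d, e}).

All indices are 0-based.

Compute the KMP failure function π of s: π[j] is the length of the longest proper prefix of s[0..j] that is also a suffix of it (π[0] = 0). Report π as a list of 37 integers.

[0, 0, 0, 0, 0, 0, 0, 1, 2, 0, 0, 0, 0, 0, 0, 1, 0, 0, 0, 0, 0, 1, 1, 1, 1, 1, 0, 0, 0, 0, 1, 1, 0, 0, 0, 1, 0]

π[0] = 0
j=1 s[j]='a': π[1]=0 (border '')
j=2 s[j]='e': π[2]=0 (border '')
j=3 s[j]='d': π[3]=0 (border '')
j=4 s[j]='d': π[4]=0 (border '')
j=5 s[j]='e': π[5]=0 (border '')
j=6 s[j]='a': π[6]=0 (border '')
j=7 s[j]='b': π[7]=1 (border 'b')
j=8 s[j]='a': π[8]=2 (border 'ba')
j=9 s[j]='a': k: 2→0; π[9]=0 (border '')
j=10 s[j]='e': π[10]=0 (border '')
j=11 s[j]='c': π[11]=0 (border '')
j=12 s[j]='e': π[12]=0 (border '')
j=13 s[j]='d': π[13]=0 (border '')
j=14 s[j]='d': π[14]=0 (border '')
j=15 s[j]='b': π[15]=1 (border 'b')
j=16 s[j]='c': k: 1→0; π[16]=0 (border '')
j=17 s[j]='d': π[17]=0 (border '')
j=18 s[j]='d': π[18]=0 (border '')
j=19 s[j]='d': π[19]=0 (border '')
j=20 s[j]='d': π[20]=0 (border '')
j=21 s[j]='b': π[21]=1 (border 'b')
j=22 s[j]='b': k: 1→0; π[22]=1 (border 'b')
j=23 s[j]='b': k: 1→0; π[23]=1 (border 'b')
j=24 s[j]='b': k: 1→0; π[24]=1 (border 'b')
j=25 s[j]='b': k: 1→0; π[25]=1 (border 'b')
j=26 s[j]='c': k: 1→0; π[26]=0 (border '')
j=27 s[j]='e': π[27]=0 (border '')
j=28 s[j]='a': π[28]=0 (border '')
j=29 s[j]='d': π[29]=0 (border '')
j=30 s[j]='b': π[30]=1 (border 'b')
j=31 s[j]='b': k: 1→0; π[31]=1 (border 'b')
j=32 s[j]='d': k: 1→0; π[32]=0 (border '')
j=33 s[j]='e': π[33]=0 (border '')
j=34 s[j]='e': π[34]=0 (border '')
j=35 s[j]='b': π[35]=1 (border 'b')
j=36 s[j]='e': k: 1→0; π[36]=0 (border '')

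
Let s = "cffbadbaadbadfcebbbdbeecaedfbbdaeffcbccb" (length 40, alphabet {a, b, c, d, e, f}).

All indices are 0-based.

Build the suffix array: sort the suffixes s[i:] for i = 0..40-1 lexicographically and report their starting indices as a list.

[7, 4, 8, 11, 24, 31, 39, 6, 3, 10, 16, 28, 17, 36, 29, 18, 20, 23, 38, 35, 37, 14, 0, 30, 5, 9, 19, 26, 12, 15, 22, 25, 21, 32, 2, 27, 34, 13, 1, 33]

sorted suffixes:
  #0 SA[0]=7  'aadbadfcebbbdbeecaedfbbdaeffcbccb'
  #1 SA[1]=4  'adbaadbadfcebbbdbeecaedfbbdaeffcbccb'
  #2 SA[2]=8  'adbadfcebbbdbeecaedfbbdaeffcbccb'
  #3 SA[3]=11  'adfcebbbdbeecaedfbbdaeffcbccb'
  #4 SA[4]=24  'aedfbbdaeffcbccb'
  #5 SA[5]=31  'aeffcbccb'
  #6 SA[6]=39  'b'
  #7 SA[7]=6  'baadbadfcebbbdbeecaedfbbdaeffcbccb'
  #8 SA[8]=3  'badbaadbadfcebbbdbeecaedfbbdaeffcbccb'
  #9 SA[9]=10  'badfcebbbdbeecaedfbbdaeffcbccb'
  #10 SA[10]=16  'bbbdbeecaedfbbdaeffcbccb'
  #11 SA[11]=28  'bbdaeffcbccb'
  #12 SA[12]=17  'bbdbeecaedfbbdaeffcbccb'
  #13 SA[13]=36  'bccb'
  #14 SA[14]=29  'bdaeffcbccb'
  #15 SA[15]=18  'bdbeecaedfbbdaeffcbccb'
  #16 SA[16]=20  'beecaedfbbdaeffcbccb'
  #17 SA[17]=23  'caedfbbdaeffcbccb'
  #18 SA[18]=38  'cb'
  #19 SA[19]=35  'cbccb'
  #20 SA[20]=37  'ccb'
  #21 SA[21]=14  'cebbbdbeecaedfbbdaeffcbccb'
  #22 SA[22]=0  'cffbadbaadbadfcebbbdbeecaedfbbdaeffcbccb'
  #23 SA[23]=30  'daeffcbccb'
  #24 SA[24]=5  'dbaadbadfcebbbdbeecaedfbbdaeffcbccb'
  #25 SA[25]=9  'dbadfcebbbdbeecaedfbbdaeffcbccb'
  #26 SA[26]=19  'dbeecaedfbbdaeffcbccb'
  #27 SA[27]=26  'dfbbdaeffcbccb'
  #28 SA[28]=12  'dfcebbbdbeecaedfbbdaeffcbccb'
  #29 SA[29]=15  'ebbbdbeecaedfbbdaeffcbccb'
  #30 SA[30]=22  'ecaedfbbdaeffcbccb'
  #31 SA[31]=25  'edfbbdaeffcbccb'
  #32 SA[32]=21  'eecaedfbbdaeffcbccb'
  #33 SA[33]=32  'effcbccb'
  #34 SA[34]=2  'fbadbaadbadfcebbbdbeecaedfbbdaeffcbccb'
  #35 SA[35]=27  'fbbdaeffcbccb'
  #36 SA[36]=34  'fcbccb'
  #37 SA[37]=13  'fcebbbdbeecaedfbbdaeffcbccb'
  #38 SA[38]=1  'ffbadbaadbadfcebbbdbeecaedfbbdaeffcbccb'
  #39 SA[39]=33  'ffcbccb'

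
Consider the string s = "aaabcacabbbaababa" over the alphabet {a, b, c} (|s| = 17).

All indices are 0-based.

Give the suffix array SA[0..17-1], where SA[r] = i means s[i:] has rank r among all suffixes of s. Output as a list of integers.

[16, 0, 11, 1, 14, 12, 7, 2, 5, 15, 10, 13, 9, 8, 3, 6, 4]

sorted suffixes:
  #0 SA[0]=16  'a'
  #1 SA[1]=0  'aaabcacabbbaababa'
  #2 SA[2]=11  'aababa'
  #3 SA[3]=1  'aabcacabbbaababa'
  #4 SA[4]=14  'aba'
  #5 SA[5]=12  'ababa'
  #6 SA[6]=7  'abbbaababa'
  #7 SA[7]=2  'abcacabbbaababa'
  #8 SA[8]=5  'acabbbaababa'
  #9 SA[9]=15  'ba'
  #10 SA[10]=10  'baababa'
  #11 SA[11]=13  'baba'
  #12 SA[12]=9  'bbaababa'
  #13 SA[13]=8  'bbbaababa'
  #14 SA[14]=3  'bcacabbbaababa'
  #15 SA[15]=6  'cabbbaababa'
  #16 SA[16]=4  'cacabbbaababa'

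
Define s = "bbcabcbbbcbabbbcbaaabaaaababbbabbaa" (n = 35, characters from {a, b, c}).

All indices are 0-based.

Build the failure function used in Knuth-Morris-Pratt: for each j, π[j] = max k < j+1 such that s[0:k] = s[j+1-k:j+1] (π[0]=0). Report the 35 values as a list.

[0, 1, 0, 0, 1, 0, 1, 2, 2, 3, 1, 0, 1, 2, 2, 3, 1, 0, 0, 0, 1, 0, 0, 0, 0, 1, 0, 1, 2, 2, 0, 1, 2, 0, 0]

π[0] = 0
j=1 s[j]='b': π[1]=1 (border 'b')
j=2 s[j]='c': k: 1→0; π[2]=0 (border '')
j=3 s[j]='a': π[3]=0 (border '')
j=4 s[j]='b': π[4]=1 (border 'b')
j=5 s[j]='c': k: 1→0; π[5]=0 (border '')
j=6 s[j]='b': π[6]=1 (border 'b')
j=7 s[j]='b': π[7]=2 (border 'bb')
j=8 s[j]='b': k: 2→1; π[8]=2 (border 'bb')
j=9 s[j]='c': π[9]=3 (border 'bbc')
j=10 s[j]='b': k: 3→0; π[10]=1 (border 'b')
j=11 s[j]='a': k: 1→0; π[11]=0 (border '')
j=12 s[j]='b': π[12]=1 (border 'b')
j=13 s[j]='b': π[13]=2 (border 'bb')
j=14 s[j]='b': k: 2→1; π[14]=2 (border 'bb')
j=15 s[j]='c': π[15]=3 (border 'bbc')
j=16 s[j]='b': k: 3→0; π[16]=1 (border 'b')
j=17 s[j]='a': k: 1→0; π[17]=0 (border '')
j=18 s[j]='a': π[18]=0 (border '')
j=19 s[j]='a': π[19]=0 (border '')
j=20 s[j]='b': π[20]=1 (border 'b')
j=21 s[j]='a': k: 1→0; π[21]=0 (border '')
j=22 s[j]='a': π[22]=0 (border '')
j=23 s[j]='a': π[23]=0 (border '')
j=24 s[j]='a': π[24]=0 (border '')
j=25 s[j]='b': π[25]=1 (border 'b')
j=26 s[j]='a': k: 1→0; π[26]=0 (border '')
j=27 s[j]='b': π[27]=1 (border 'b')
j=28 s[j]='b': π[28]=2 (border 'bb')
j=29 s[j]='b': k: 2→1; π[29]=2 (border 'bb')
j=30 s[j]='a': k: 2→1→0; π[30]=0 (border '')
j=31 s[j]='b': π[31]=1 (border 'b')
j=32 s[j]='b': π[32]=2 (border 'bb')
j=33 s[j]='a': k: 2→1→0; π[33]=0 (border '')
j=34 s[j]='a': π[34]=0 (border '')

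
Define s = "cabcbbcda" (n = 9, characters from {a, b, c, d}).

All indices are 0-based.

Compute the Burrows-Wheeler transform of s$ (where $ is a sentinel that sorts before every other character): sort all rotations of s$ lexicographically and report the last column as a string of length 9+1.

rank  rotation    last
    0  $cabcbbcda  a
    1  a$cabcbbcd  d
    2  abcbbcda$c  c
    3  bbcda$cabc  c
    4  bcbbcda$ca  a
    5  bcda$cabcb  b
    6  cabcbbcda$  $
    7  cbbcda$cab  b
    8  cda$cabcbb  b
    9  da$cabcbbc  c

adccab$bbc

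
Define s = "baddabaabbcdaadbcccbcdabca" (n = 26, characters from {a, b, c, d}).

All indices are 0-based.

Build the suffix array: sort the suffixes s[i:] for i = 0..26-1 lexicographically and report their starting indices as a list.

sorted suffixes:
  #0 SA[0]=25  'a'
  #1 SA[1]=6  'aabbcdaadbcccbcdabca'
  #2 SA[2]=12  'aadbcccbcdabca'
  #3 SA[3]=4  'abaabbcdaadbcccbcdabca'
  #4 SA[4]=7  'abbcdaadbcccbcdabca'
  #5 SA[5]=22  'abca'
  #6 SA[6]=13  'adbcccbcdabca'
  #7 SA[7]=1  'addabaabbcdaadbcccbcdabca'
  #8 SA[8]=5  'baabbcdaadbcccbcdabca'
  #9 SA[9]=0  'baddabaabbcdaadbcccbcdabca'
  #10 SA[10]=8  'bbcdaadbcccbcdabca'
  #11 SA[11]=23  'bca'
  #12 SA[12]=15  'bcccbcdabca'
  #13 SA[13]=9  'bcdaadbcccbcdabca'
  #14 SA[14]=19  'bcdabca'
  #15 SA[15]=24  'ca'
  #16 SA[16]=18  'cbcdabca'
  #17 SA[17]=17  'ccbcdabca'
  #18 SA[18]=16  'cccbcdabca'
  #19 SA[19]=10  'cdaadbcccbcdabca'
  #20 SA[20]=20  'cdabca'
  #21 SA[21]=11  'daadbcccbcdabca'
  #22 SA[22]=3  'dabaabbcdaadbcccbcdabca'
  #23 SA[23]=21  'dabca'
  #24 SA[24]=14  'dbcccbcdabca'
  #25 SA[25]=2  'ddabaabbcdaadbcccbcdabca'

[25, 6, 12, 4, 7, 22, 13, 1, 5, 0, 8, 23, 15, 9, 19, 24, 18, 17, 16, 10, 20, 11, 3, 21, 14, 2]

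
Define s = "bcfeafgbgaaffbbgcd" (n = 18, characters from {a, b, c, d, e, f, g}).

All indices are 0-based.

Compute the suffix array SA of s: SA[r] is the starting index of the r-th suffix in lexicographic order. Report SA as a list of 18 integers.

[9, 10, 4, 13, 0, 7, 14, 16, 1, 17, 3, 12, 2, 11, 5, 8, 6, 15]

sorted suffixes:
  #0 SA[0]=9  'aaffbbgcd'
  #1 SA[1]=10  'affbbgcd'
  #2 SA[2]=4  'afgbgaaffbbgcd'
  #3 SA[3]=13  'bbgcd'
  #4 SA[4]=0  'bcfeafgbgaaffbbgcd'
  #5 SA[5]=7  'bgaaffbbgcd'
  #6 SA[6]=14  'bgcd'
  #7 SA[7]=16  'cd'
  #8 SA[8]=1  'cfeafgbgaaffbbgcd'
  #9 SA[9]=17  'd'
  #10 SA[10]=3  'eafgbgaaffbbgcd'
  #11 SA[11]=12  'fbbgcd'
  #12 SA[12]=2  'feafgbgaaffbbgcd'
  #13 SA[13]=11  'ffbbgcd'
  #14 SA[14]=5  'fgbgaaffbbgcd'
  #15 SA[15]=8  'gaaffbbgcd'
  #16 SA[16]=6  'gbgaaffbbgcd'
  #17 SA[17]=15  'gcd'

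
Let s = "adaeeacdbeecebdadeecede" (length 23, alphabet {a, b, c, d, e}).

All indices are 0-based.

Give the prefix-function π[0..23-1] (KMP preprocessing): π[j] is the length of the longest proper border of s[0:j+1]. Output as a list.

π[0] = 0
j=1 s[j]='d': π[1]=0 (border '')
j=2 s[j]='a': π[2]=1 (border 'a')
j=3 s[j]='e': k: 1→0; π[3]=0 (border '')
j=4 s[j]='e': π[4]=0 (border '')
j=5 s[j]='a': π[5]=1 (border 'a')
j=6 s[j]='c': k: 1→0; π[6]=0 (border '')
j=7 s[j]='d': π[7]=0 (border '')
j=8 s[j]='b': π[8]=0 (border '')
j=9 s[j]='e': π[9]=0 (border '')
j=10 s[j]='e': π[10]=0 (border '')
j=11 s[j]='c': π[11]=0 (border '')
j=12 s[j]='e': π[12]=0 (border '')
j=13 s[j]='b': π[13]=0 (border '')
j=14 s[j]='d': π[14]=0 (border '')
j=15 s[j]='a': π[15]=1 (border 'a')
j=16 s[j]='d': π[16]=2 (border 'ad')
j=17 s[j]='e': k: 2→0; π[17]=0 (border '')
j=18 s[j]='e': π[18]=0 (border '')
j=19 s[j]='c': π[19]=0 (border '')
j=20 s[j]='e': π[20]=0 (border '')
j=21 s[j]='d': π[21]=0 (border '')
j=22 s[j]='e': π[22]=0 (border '')

[0, 0, 1, 0, 0, 1, 0, 0, 0, 0, 0, 0, 0, 0, 0, 1, 2, 0, 0, 0, 0, 0, 0]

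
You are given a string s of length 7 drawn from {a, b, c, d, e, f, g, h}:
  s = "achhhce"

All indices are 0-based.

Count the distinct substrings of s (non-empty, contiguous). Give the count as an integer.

rank | idx | suffix
   0 |   0 | achhhce
   1 |   5 | ce
   2 |   1 | chhhce
   3 |   6 | e
   4 |   4 | hce
   5 |   3 | hhce
   6 |   2 | hhhce

SA = [0, 5, 1, 6, 4, 3, 2]
rank  pair      lcp
   1  s[0:],s[5:]  0  ''
   2  s[5:],s[1:]  1  'c'
   3  s[1:],s[6:]  0  ''
   4  s[6:],s[4:]  0  ''
   5  s[4:],s[3:]  1  'h'
   6  s[3:],s[2:]  2  'hh'

n(n+1)/2 = 7·8/2 = 28
Σ LCP = 0 + 0 + 1 + 0 + 0 + 1 + 2 = 4
distinct = 28 − 4 = 24

24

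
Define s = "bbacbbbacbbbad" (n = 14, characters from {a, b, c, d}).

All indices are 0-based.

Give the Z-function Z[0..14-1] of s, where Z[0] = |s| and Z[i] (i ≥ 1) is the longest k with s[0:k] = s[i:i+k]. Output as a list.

[14, 1, 0, 0, 2, 8, 1, 0, 0, 2, 3, 1, 0, 0]

Z[0]=14
i=1: fresh scan; Z[1]=1 extend→box=[1,2)
i=2: fresh scan; Z[2]=0
i=3: fresh scan; Z[3]=0
i=4: fresh scan; Z[4]=2 extend→box=[4,6)
i=5: min(r-i=1, Z[1]=1)=1; Z[5]=8 extend→box=[5,13)
i=6: min(r-i=7, Z[1]=1)=1; Z[6]=1
i=7: min(r-i=6, Z[2]=0)=0; Z[7]=0
i=8: min(r-i=5, Z[3]=0)=0; Z[8]=0
i=9: min(r-i=4, Z[4]=2)=2; Z[9]=2
i=10: min(r-i=3, Z[5]=8)=3; Z[10]=3
i=11: min(r-i=2, Z[6]=1)=1; Z[11]=1
i=12: min(r-i=1, Z[7]=0)=0; Z[12]=0
i=13: fresh scan; Z[13]=0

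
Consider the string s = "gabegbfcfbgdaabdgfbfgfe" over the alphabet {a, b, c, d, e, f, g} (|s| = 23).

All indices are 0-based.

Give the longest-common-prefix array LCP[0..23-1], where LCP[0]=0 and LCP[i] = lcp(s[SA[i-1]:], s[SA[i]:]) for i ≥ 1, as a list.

[0, 1, 2, 0, 1, 1, 2, 1, 0, 0, 1, 0, 1, 0, 2, 1, 1, 1, 0, 1, 1, 1, 2]

rank→(start, suffix):
  0 → (12, 'aabdgfbfgfe')
  1 → (13, 'abdgfbfgfe')
  2 → (1, 'abegbfcfbgdaabdgfbfgfe')
  3 → (14, 'bdgfbfgfe')
  4 → (2, 'begbfcfbgdaabdgfbfgfe')
  5 → (5, 'bfcfbgdaabdgfbfgfe')
  6 → (18, 'bfgfe')
  7 → (9, 'bgdaabdgfbfgfe')
  8 → (7, 'cfbgdaabdgfbfgfe')
  9 → (11, 'daabdgfbfgfe')
  10 → (15, 'dgfbfgfe')
  11 → (22, 'e')
  12 → (3, 'egbfcfbgdaabdgfbfgfe')
  13 → (17, 'fbfgfe')
  14 → (8, 'fbgdaabdgfbfgfe')
  15 → (6, 'fcfbgdaabdgfbfgfe')
  16 → (21, 'fe')
  17 → (19, 'fgfe')
  18 → (0, 'gabegbfcfbgdaabdgfbfgfe')
  19 → (4, 'gbfcfbgdaabdgfbfgfe')
  20 → (10, 'gdaabdgfbfgfe')
  21 → (16, 'gfbfgfe')
  22 → (20, 'gfe')

SA = [12, 13, 1, 14, 2, 5, 18, 9, 7, 11, 15, 22, 3, 17, 8, 6, 21, 19, 0, 4, 10, 16, 20]
rank  pair      lcp
   1  s[12:],s[13:]  1  'a'
   2  s[13:],s[1:]  2  'ab'
   3  s[1:],s[14:]  0  ''
   4  s[14:],s[2:]  1  'b'
   5  s[2:],s[5:]  1  'b'
   6  s[5:],s[18:]  2  'bf'
   7  s[18:],s[9:]  1  'b'
   8  s[9:],s[7:]  0  ''
   9  s[7:],s[11:]  0  ''
  10  s[11:],s[15:]  1  'd'
  11  s[15:],s[22:]  0  ''
  12  s[22:],s[3:]  1  'e'
  13  s[3:],s[17:]  0  ''
  14  s[17:],s[8:]  2  'fb'
  15  s[8:],s[6:]  1  'f'
  16  s[6:],s[21:]  1  'f'
  17  s[21:],s[19:]  1  'f'
  18  s[19:],s[0:]  0  ''
  19  s[0:],s[4:]  1  'g'
  20  s[4:],s[10:]  1  'g'
  21  s[10:],s[16:]  1  'g'
  22  s[16:],s[20:]  2  'gf'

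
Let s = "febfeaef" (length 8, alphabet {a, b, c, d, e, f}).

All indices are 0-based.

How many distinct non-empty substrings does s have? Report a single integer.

sorted suffixes:
  #0 SA[0]=5  'aef'
  #1 SA[1]=2  'bfeaef'
  #2 SA[2]=4  'eaef'
  #3 SA[3]=1  'ebfeaef'
  #4 SA[4]=6  'ef'
  #5 SA[5]=7  'f'
  #6 SA[6]=3  'feaef'
  #7 SA[7]=0  'febfeaef'

SA = [5, 2, 4, 1, 6, 7, 3, 0]
rank  pair      lcp
   1  s[5:],s[2:]  0  ''
   2  s[2:],s[4:]  0  ''
   3  s[4:],s[1:]  1  'e'
   4  s[1:],s[6:]  1  'e'
   5  s[6:],s[7:]  0  ''
   6  s[7:],s[3:]  1  'f'
   7  s[3:],s[0:]  2  'fe'

n(n+1)/2 = 8·9/2 = 36
Σ LCP = 0 + 0 + 0 + 1 + 1 + 0 + 1 + 2 = 5
distinct = 36 − 5 = 31

31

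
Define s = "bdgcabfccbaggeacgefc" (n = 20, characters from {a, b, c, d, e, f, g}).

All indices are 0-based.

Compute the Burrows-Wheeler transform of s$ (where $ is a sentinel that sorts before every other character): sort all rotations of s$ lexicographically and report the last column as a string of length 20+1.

ccebc$afgcfabggebdgca

rank  rotation               last
    0  $bdgcabfccbaggeacgefc  c
    1  abfccbaggeacgefc$bdgc  c
    2  acgefc$bdgcabfccbagge  e
    3  aggeacgefc$bdgcabfccb  b
    4  baggeacgefc$bdgcabfcc  c
    5  bdgcabfccbaggeacgefc$  $
    6  bfccbaggeacgefc$bdgca  a
    7  c$bdgcabfccbaggeacgef  f
    8  cabfccbaggeacgefc$bdg  g
    9  cbaggeacgefc$bdgcabfc  c
   10  ccbaggeacgefc$bdgcabf  f
   11  cgefc$bdgcabfccbaggea  a
   12  dgcabfccbaggeacgefc$b  b
   13  eacgefc$bdgcabfccbagg  g
   14  efc$bdgcabfccbaggeacg  g
   15  fc$bdgcabfccbaggeacge  e
   16  fccbaggeacgefc$bdgcab  b
   17  gcabfccbaggeacgefc$bd  d
   18  geacgefc$bdgcabfccbag  g
   19  gefc$bdgcabfccbaggeac  c
   20  ggeacgefc$bdgcabfccba  a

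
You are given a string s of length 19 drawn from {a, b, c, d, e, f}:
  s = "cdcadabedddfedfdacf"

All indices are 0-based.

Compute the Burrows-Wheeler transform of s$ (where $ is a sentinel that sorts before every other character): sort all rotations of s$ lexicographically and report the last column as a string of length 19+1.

rank  rotation              last
    0  $cdcadabedddfedfdacf  f
    1  abedddfedfdacf$cdcad  d
    2  acf$cdcadabedddfedfd  d
    3  adabedddfedfdacf$cdc  c
    4  bedddfedfdacf$cdcada  a
    5  cadabedddfedfdacf$cd  d
    6  cdcadabedddfedfdacf$  $
    7  cf$cdcadabedddfedfda  a
    8  dabedddfedfdacf$cdca  a
    9  dacf$cdcadabedddfedf  f
   10  dcadabedddfedfdacf$c  c
   11  dddfedfdacf$cdcadabe  e
   12  ddfedfdacf$cdcadabed  d
   13  dfdacf$cdcadabedddfe  e
   14  dfedfdacf$cdcadabedd  d
   15  edddfedfdacf$cdcadab  b
   16  edfdacf$cdcadabedddf  f
   17  f$cdcadabedddfedfdac  c
   18  fdacf$cdcadabedddfed  d
   19  fedfdacf$cdcadabeddd  d

fddcad$aafcededbfcdd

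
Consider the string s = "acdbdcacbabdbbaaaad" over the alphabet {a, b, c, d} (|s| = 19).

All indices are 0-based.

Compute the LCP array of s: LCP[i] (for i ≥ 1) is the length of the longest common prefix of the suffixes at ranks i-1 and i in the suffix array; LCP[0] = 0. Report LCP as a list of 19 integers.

[0, 3, 2, 1, 1, 2, 1, 0, 2, 1, 1, 2, 0, 1, 1, 0, 1, 2, 1]

rank→(start, suffix):
  0 → (14, 'aaaad')
  1 → (15, 'aaad')
  2 → (16, 'aad')
  3 → (9, 'abdbbaaaad')
  4 → (6, 'acbabdbbaaaad')
  5 → (0, 'acdbdcacbabdbbaaaad')
  6 → (17, 'ad')
  7 → (13, 'baaaad')
  8 → (8, 'babdbbaaaad')
  9 → (12, 'bbaaaad')
  10 → (10, 'bdbbaaaad')
  11 → (3, 'bdcacbabdbbaaaad')
  12 → (5, 'cacbabdbbaaaad')
  13 → (7, 'cbabdbbaaaad')
  14 → (1, 'cdbdcacbabdbbaaaad')
  15 → (18, 'd')
  16 → (11, 'dbbaaaad')
  17 → (2, 'dbdcacbabdbbaaaad')
  18 → (4, 'dcacbabdbbaaaad')

SA = [14, 15, 16, 9, 6, 0, 17, 13, 8, 12, 10, 3, 5, 7, 1, 18, 11, 2, 4]
rank  pair      lcp
   1  s[14:],s[15:]  3  'aaa'
   2  s[15:],s[16:]  2  'aa'
   3  s[16:],s[9:]  1  'a'
   4  s[9:],s[6:]  1  'a'
   5  s[6:],s[0:]  2  'ac'
   6  s[0:],s[17:]  1  'a'
   7  s[17:],s[13:]  0  ''
   8  s[13:],s[8:]  2  'ba'
   9  s[8:],s[12:]  1  'b'
  10  s[12:],s[10:]  1  'b'
  11  s[10:],s[3:]  2  'bd'
  12  s[3:],s[5:]  0  ''
  13  s[5:],s[7:]  1  'c'
  14  s[7:],s[1:]  1  'c'
  15  s[1:],s[18:]  0  ''
  16  s[18:],s[11:]  1  'd'
  17  s[11:],s[2:]  2  'db'
  18  s[2:],s[4:]  1  'd'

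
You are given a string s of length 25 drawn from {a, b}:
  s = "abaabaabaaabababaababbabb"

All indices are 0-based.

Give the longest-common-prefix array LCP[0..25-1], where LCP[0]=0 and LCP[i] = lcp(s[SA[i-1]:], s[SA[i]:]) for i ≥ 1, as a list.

[0, 2, 5, 4, 5, 1, 4, 7, 6, 3, 5, 4, 2, 3, 0, 1, 3, 6, 5, 2, 4, 3, 4, 1, 2]

rank→(start, suffix):
  0 → (8, 'aaabababaababbabb')
  1 → (5, 'aabaaabababaababbabb')
  2 → (2, 'aabaabaaabababaababbabb')
  3 → (9, 'aabababaababbabb')
  4 → (16, 'aababbabb')
  5 → (6, 'abaaabababaababbabb')
  6 → (3, 'abaabaaabababaababbabb')
  7 → (0, 'abaabaabaaabababaababbabb')
  8 → (14, 'abaababbabb')
  9 → (12, 'ababaababbabb')
  10 → (10, 'abababaababbabb')
  11 → (17, 'ababbabb')
  12 → (22, 'abb')
  13 → (19, 'abbabb')
  14 → (24, 'b')
  15 → (7, 'baaabababaababbabb')
  16 → (4, 'baabaaabababaababbabb')
  17 → (1, 'baabaabaaabababaababbabb')
  18 → (15, 'baababbabb')
  19 → (13, 'babaababbabb')
  20 → (11, 'bababaababbabb')
  21 → (21, 'babb')
  22 → (18, 'babbabb')
  23 → (23, 'bb')
  24 → (20, 'bbabb')

SA = [8, 5, 2, 9, 16, 6, 3, 0, 14, 12, 10, 17, 22, 19, 24, 7, 4, 1, 15, 13, 11, 21, 18, 23, 20]
rank  pair      lcp
   1  s[8:],s[5:]  2  'aa'
   2  s[5:],s[2:]  5  'aabaa'
   3  s[2:],s[9:]  4  'aaba'
   4  s[9:],s[16:]  5  'aabab'
   5  s[16:],s[6:]  1  'a'
   6  s[6:],s[3:]  4  'abaa'
   7  s[3:],s[0:]  7  'abaabaa'
   8  s[0:],s[14:]  6  'abaaba'
   9  s[14:],s[12:]  3  'aba'
  10  s[12:],s[10:]  5  'ababa'
  11  s[10:],s[17:]  4  'abab'
  12  s[17:],s[22:]  2  'ab'
  13  s[22:],s[19:]  3  'abb'
  14  s[19:],s[24:]  0  ''
  15  s[24:],s[7:]  1  'b'
  16  s[7:],s[4:]  3  'baa'
  17  s[4:],s[1:]  6  'baabaa'
  18  s[1:],s[15:]  5  'baaba'
  19  s[15:],s[13:]  2  'ba'
  20  s[13:],s[11:]  4  'baba'
  21  s[11:],s[21:]  3  'bab'
  22  s[21:],s[18:]  4  'babb'
  23  s[18:],s[23:]  1  'b'
  24  s[23:],s[20:]  2  'bb'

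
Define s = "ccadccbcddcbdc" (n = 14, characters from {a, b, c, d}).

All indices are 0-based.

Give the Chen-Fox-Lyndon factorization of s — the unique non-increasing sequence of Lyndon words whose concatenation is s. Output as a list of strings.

["c", "c", "adccbcddcbdc"]

emit factor 1: 'c' (i=0, period=1)
emit factor 2: 'c' (i=1, period=1)
emit factor 3: 'adccbcddcbdc' (i=2, period=12)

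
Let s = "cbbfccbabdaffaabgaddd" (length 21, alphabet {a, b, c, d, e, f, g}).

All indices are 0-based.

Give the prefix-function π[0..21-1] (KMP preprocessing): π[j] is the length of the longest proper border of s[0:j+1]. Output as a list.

π[0] = 0
j=1 s[j]='b': π[1]=0 (border '')
j=2 s[j]='b': π[2]=0 (border '')
j=3 s[j]='f': π[3]=0 (border '')
j=4 s[j]='c': π[4]=1 (border 'c')
j=5 s[j]='c': k: 1→0; π[5]=1 (border 'c')
j=6 s[j]='b': π[6]=2 (border 'cb')
j=7 s[j]='a': k: 2→0; π[7]=0 (border '')
j=8 s[j]='b': π[8]=0 (border '')
j=9 s[j]='d': π[9]=0 (border '')
j=10 s[j]='a': π[10]=0 (border '')
j=11 s[j]='f': π[11]=0 (border '')
j=12 s[j]='f': π[12]=0 (border '')
j=13 s[j]='a': π[13]=0 (border '')
j=14 s[j]='a': π[14]=0 (border '')
j=15 s[j]='b': π[15]=0 (border '')
j=16 s[j]='g': π[16]=0 (border '')
j=17 s[j]='a': π[17]=0 (border '')
j=18 s[j]='d': π[18]=0 (border '')
j=19 s[j]='d': π[19]=0 (border '')
j=20 s[j]='d': π[20]=0 (border '')

[0, 0, 0, 0, 1, 1, 2, 0, 0, 0, 0, 0, 0, 0, 0, 0, 0, 0, 0, 0, 0]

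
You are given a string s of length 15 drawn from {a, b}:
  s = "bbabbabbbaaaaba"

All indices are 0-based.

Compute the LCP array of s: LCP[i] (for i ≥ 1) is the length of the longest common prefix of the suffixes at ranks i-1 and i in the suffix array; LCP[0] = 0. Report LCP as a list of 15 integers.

sorted suffixes:
  #0 SA[0]=14  'a'
  #1 SA[1]=9  'aaaaba'
  #2 SA[2]=10  'aaaba'
  #3 SA[3]=11  'aaba'
  #4 SA[4]=12  'aba'
  #5 SA[5]=2  'abbabbbaaaaba'
  #6 SA[6]=5  'abbbaaaaba'
  #7 SA[7]=13  'ba'
  #8 SA[8]=8  'baaaaba'
  #9 SA[9]=1  'babbabbbaaaaba'
  #10 SA[10]=4  'babbbaaaaba'
  #11 SA[11]=7  'bbaaaaba'
  #12 SA[12]=0  'bbabbabbbaaaaba'
  #13 SA[13]=3  'bbabbbaaaaba'
  #14 SA[14]=6  'bbbaaaaba'

SA = [14, 9, 10, 11, 12, 2, 5, 13, 8, 1, 4, 7, 0, 3, 6]
i: (SA[i-1],SA[i]) lcp shared
  1: (14,9) 1 'a'
  2: (9,10) 3 'aaa'
  3: (10,11) 2 'aa'
  4: (11,12) 1 'a'
  5: (12,2) 2 'ab'
  6: (2,5) 3 'abb'
  7: (5,13) 0 ''
  8: (13,8) 2 'ba'
  9: (8,1) 2 'ba'
  10: (1,4) 4 'babb'
  11: (4,7) 1 'b'
  12: (7,0) 3 'bba'
  13: (0,3) 5 'bbabb'
  14: (3,6) 2 'bb'

[0, 1, 3, 2, 1, 2, 3, 0, 2, 2, 4, 1, 3, 5, 2]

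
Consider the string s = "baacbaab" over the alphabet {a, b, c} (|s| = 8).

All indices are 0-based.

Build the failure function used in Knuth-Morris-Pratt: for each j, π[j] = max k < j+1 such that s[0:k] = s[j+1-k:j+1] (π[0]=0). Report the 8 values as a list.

π[0] = 0
j=1 s[j]='a': π[1]=0 (border '')
j=2 s[j]='a': π[2]=0 (border '')
j=3 s[j]='c': π[3]=0 (border '')
j=4 s[j]='b': π[4]=1 (border 'b')
j=5 s[j]='a': π[5]=2 (border 'ba')
j=6 s[j]='a': π[6]=3 (border 'baa')
j=7 s[j]='b': k: 3→0; π[7]=1 (border 'b')

[0, 0, 0, 0, 1, 2, 3, 1]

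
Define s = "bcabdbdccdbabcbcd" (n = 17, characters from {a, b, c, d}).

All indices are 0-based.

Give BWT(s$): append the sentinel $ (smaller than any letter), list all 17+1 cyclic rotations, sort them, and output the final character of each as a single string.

dbcd$acadbbdbcccbb

rank  rotation            last
    0  $bcabdbdccdbabcbcd  d
    1  abcbcd$bcabdbdccdb  b
    2  abdbdccdbabcbcd$bc  c
    3  babcbcd$bcabdbdccd  d
    4  bcabdbdccdbabcbcd$  $
    5  bcbcd$bcabdbdccdba  a
    6  bcd$bcabdbdccdbabc  c
    7  bdbdccdbabcbcd$bca  a
    8  bdccdbabcbcd$bcabd  d
    9  cabdbdccdbabcbcd$b  b
   10  cbcd$bcabdbdccdbab  b
   11  ccdbabcbcd$bcabdbd  d
   12  cd$bcabdbdccdbabcb  b
   13  cdbabcbcd$bcabdbdc  c
   14  d$bcabdbdccdbabcbc  c
   15  dbabcbcd$bcabdbdcc  c
   16  dbdccdbabcbcd$bcab  b
   17  dccdbabcbcd$bcabdb  b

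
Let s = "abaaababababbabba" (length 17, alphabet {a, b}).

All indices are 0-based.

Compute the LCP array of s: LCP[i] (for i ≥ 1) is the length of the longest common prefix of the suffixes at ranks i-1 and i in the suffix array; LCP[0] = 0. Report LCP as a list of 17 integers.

[0, 1, 2, 1, 3, 6, 4, 2, 4, 0, 2, 2, 5, 3, 5, 1, 3]

rank→(start, suffix):
  0 → (16, 'a')
  1 → (2, 'aaababababbabba')
  2 → (3, 'aababababbabba')
  3 → (0, 'abaaababababbabba')
  4 → (4, 'ababababbabba')
  5 → (6, 'abababbabba')
  6 → (8, 'ababbabba')
  7 → (13, 'abba')
  8 → (10, 'abbabba')
  9 → (15, 'ba')
  10 → (1, 'baaababababbabba')
  11 → (5, 'babababbabba')
  12 → (7, 'bababbabba')
  13 → (12, 'babba')
  14 → (9, 'babbabba')
  15 → (14, 'bba')
  16 → (11, 'bbabba')

SA = [16, 2, 3, 0, 4, 6, 8, 13, 10, 15, 1, 5, 7, 12, 9, 14, 11]
[i] adj suffixes → lcp
  [1] 16/2 → 1 ('a')
  [2] 2/3 → 2 ('aa')
  [3] 3/0 → 1 ('a')
  [4] 0/4 → 3 ('aba')
  [5] 4/6 → 6 ('ababab')
  [6] 6/8 → 4 ('abab')
  [7] 8/13 → 2 ('ab')
  [8] 13/10 → 4 ('abba')
  [9] 10/15 → 0 ('')
  [10] 15/1 → 2 ('ba')
  [11] 1/5 → 2 ('ba')
  [12] 5/7 → 5 ('babab')
  [13] 7/12 → 3 ('bab')
  [14] 12/9 → 5 ('babba')
  [15] 9/14 → 1 ('b')
  [16] 14/11 → 3 ('bba')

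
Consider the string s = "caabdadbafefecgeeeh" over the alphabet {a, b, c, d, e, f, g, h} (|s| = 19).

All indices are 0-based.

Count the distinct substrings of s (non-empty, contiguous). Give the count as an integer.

177

sorted suffixes:
  #0 SA[0]=1  'aabdadbafefecgeeeh'
  #1 SA[1]=2  'abdadbafefecgeeeh'
  #2 SA[2]=5  'adbafefecgeeeh'
  #3 SA[3]=8  'afefecgeeeh'
  #4 SA[4]=7  'bafefecgeeeh'
  #5 SA[5]=3  'bdadbafefecgeeeh'
  #6 SA[6]=0  'caabdadbafefecgeeeh'
  #7 SA[7]=13  'cgeeeh'
  #8 SA[8]=4  'dadbafefecgeeeh'
  #9 SA[9]=6  'dbafefecgeeeh'
  #10 SA[10]=12  'ecgeeeh'
  #11 SA[11]=15  'eeeh'
  #12 SA[12]=16  'eeh'
  #13 SA[13]=10  'efecgeeeh'
  #14 SA[14]=17  'eh'
  #15 SA[15]=11  'fecgeeeh'
  #16 SA[16]=9  'fefecgeeeh'
  #17 SA[17]=14  'geeeh'
  #18 SA[18]=18  'h'

SA = [1, 2, 5, 8, 7, 3, 0, 13, 4, 6, 12, 15, 16, 10, 17, 11, 9, 14, 18]
[i] adj suffixes → lcp
  [1] 1/2 → 1 ('a')
  [2] 2/5 → 1 ('a')
  [3] 5/8 → 1 ('a')
  [4] 8/7 → 0 ('')
  [5] 7/3 → 1 ('b')
  [6] 3/0 → 0 ('')
  [7] 0/13 → 1 ('c')
  [8] 13/4 → 0 ('')
  [9] 4/6 → 1 ('d')
  [10] 6/12 → 0 ('')
  [11] 12/15 → 1 ('e')
  [12] 15/16 → 2 ('ee')
  [13] 16/10 → 1 ('e')
  [14] 10/17 → 1 ('e')
  [15] 17/11 → 0 ('')
  [16] 11/9 → 2 ('fe')
  [17] 9/14 → 0 ('')
  [18] 14/18 → 0 ('')

n(n+1)/2 = 19·20/2 = 190
Σ LCP = 0 + 1 + 1 + 1 + 0 + 1 + 0 + 1 + 0 + 1 + 0 + 1 + 2 + 1 + 1 + 0 + 2 + 0 + 0 = 13
distinct = 190 − 13 = 177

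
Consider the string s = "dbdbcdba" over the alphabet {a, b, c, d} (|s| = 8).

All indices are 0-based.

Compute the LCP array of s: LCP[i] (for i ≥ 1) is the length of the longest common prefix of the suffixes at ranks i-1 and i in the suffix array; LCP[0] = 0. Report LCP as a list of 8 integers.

sorted suffixes:
  #0 SA[0]=7  'a'
  #1 SA[1]=6  'ba'
  #2 SA[2]=3  'bcdba'
  #3 SA[3]=1  'bdbcdba'
  #4 SA[4]=4  'cdba'
  #5 SA[5]=5  'dba'
  #6 SA[6]=2  'dbcdba'
  #7 SA[7]=0  'dbdbcdba'

SA = [7, 6, 3, 1, 4, 5, 2, 0]
i: (SA[i-1],SA[i]) lcp shared
  1: (7,6) 0 ''
  2: (6,3) 1 'b'
  3: (3,1) 1 'b'
  4: (1,4) 0 ''
  5: (4,5) 0 ''
  6: (5,2) 2 'db'
  7: (2,0) 2 'db'

[0, 0, 1, 1, 0, 0, 2, 2]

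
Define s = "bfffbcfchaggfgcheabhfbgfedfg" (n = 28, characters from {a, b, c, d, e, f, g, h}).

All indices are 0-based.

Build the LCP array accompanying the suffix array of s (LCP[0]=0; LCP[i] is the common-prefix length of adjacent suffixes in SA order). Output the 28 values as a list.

[0, 1, 0, 1, 1, 1, 0, 1, 2, 0, 0, 1, 0, 2, 1, 1, 1, 2, 1, 2, 0, 1, 1, 2, 1, 0, 1, 1]

sorted suffixes:
  #0 SA[0]=17  'abhfbgfedfg'
  #1 SA[1]=9  'aggfgcheabhfbgfedfg'
  #2 SA[2]=4  'bcfchaggfgcheabhfbgfedfg'
  #3 SA[3]=0  'bfffbcfchaggfgcheabhfbgfedfg'
  #4 SA[4]=21  'bgfedfg'
  #5 SA[5]=18  'bhfbgfedfg'
  #6 SA[6]=5  'cfchaggfgcheabhfbgfedfg'
  #7 SA[7]=7  'chaggfgcheabhfbgfedfg'
  #8 SA[8]=14  'cheabhfbgfedfg'
  #9 SA[9]=25  'dfg'
  #10 SA[10]=16  'eabhfbgfedfg'
  #11 SA[11]=24  'edfg'
  #12 SA[12]=3  'fbcfchaggfgcheabhfbgfedfg'
  #13 SA[13]=20  'fbgfedfg'
  #14 SA[14]=6  'fchaggfgcheabhfbgfedfg'
  #15 SA[15]=23  'fedfg'
  #16 SA[16]=2  'ffbcfchaggfgcheabhfbgfedfg'
  #17 SA[17]=1  'fffbcfchaggfgcheabhfbgfedfg'
  #18 SA[18]=26  'fg'
  #19 SA[19]=12  'fgcheabhfbgfedfg'
  #20 SA[20]=27  'g'
  #21 SA[21]=13  'gcheabhfbgfedfg'
  #22 SA[22]=22  'gfedfg'
  #23 SA[23]=11  'gfgcheabhfbgfedfg'
  #24 SA[24]=10  'ggfgcheabhfbgfedfg'
  #25 SA[25]=8  'haggfgcheabhfbgfedfg'
  #26 SA[26]=15  'heabhfbgfedfg'
  #27 SA[27]=19  'hfbgfedfg'

SA = [17, 9, 4, 0, 21, 18, 5, 7, 14, 25, 16, 24, 3, 20, 6, 23, 2, 1, 26, 12, 27, 13, 22, 11, 10, 8, 15, 19]
rank  pair      lcp
   1  s[17:],s[9:]  1  'a'
   2  s[9:],s[4:]  0  ''
   3  s[4:],s[0:]  1  'b'
   4  s[0:],s[21:]  1  'b'
   5  s[21:],s[18:]  1  'b'
   6  s[18:],s[5:]  0  ''
   7  s[5:],s[7:]  1  'c'
   8  s[7:],s[14:]  2  'ch'
   9  s[14:],s[25:]  0  ''
  10  s[25:],s[16:]  0  ''
  11  s[16:],s[24:]  1  'e'
  12  s[24:],s[3:]  0  ''
  13  s[3:],s[20:]  2  'fb'
  14  s[20:],s[6:]  1  'f'
  15  s[6:],s[23:]  1  'f'
  16  s[23:],s[2:]  1  'f'
  17  s[2:],s[1:]  2  'ff'
  18  s[1:],s[26:]  1  'f'
  19  s[26:],s[12:]  2  'fg'
  20  s[12:],s[27:]  0  ''
  21  s[27:],s[13:]  1  'g'
  22  s[13:],s[22:]  1  'g'
  23  s[22:],s[11:]  2  'gf'
  24  s[11:],s[10:]  1  'g'
  25  s[10:],s[8:]  0  ''
  26  s[8:],s[15:]  1  'h'
  27  s[15:],s[19:]  1  'h'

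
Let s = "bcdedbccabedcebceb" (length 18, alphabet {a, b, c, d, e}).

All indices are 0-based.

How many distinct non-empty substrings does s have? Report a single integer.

rank | idx | suffix
   0 |   8 | abedcebceb
   1 |  17 | b
   2 |   5 | bccabedcebceb
   3 |   0 | bcdedbccabedcebceb
   4 |  14 | bceb
   5 |   9 | bedcebceb
   6 |   7 | cabedcebceb
   7 |   6 | ccabedcebceb
   8 |   1 | cdedbccabedcebceb
   9 |  15 | ceb
  10 |  12 | cebceb
  11 |   4 | dbccabedcebceb
  12 |  11 | dcebceb
  13 |   2 | dedbccabedcebceb
  14 |  16 | eb
  15 |  13 | ebceb
  16 |   3 | edbccabedcebceb
  17 |  10 | edcebceb

SA = [8, 17, 5, 0, 14, 9, 7, 6, 1, 15, 12, 4, 11, 2, 16, 13, 3, 10]
[i] adj suffixes → lcp
  [1] 8/17 → 0 ('')
  [2] 17/5 → 1 ('b')
  [3] 5/0 → 2 ('bc')
  [4] 0/14 → 2 ('bc')
  [5] 14/9 → 1 ('b')
  [6] 9/7 → 0 ('')
  [7] 7/6 → 1 ('c')
  [8] 6/1 → 1 ('c')
  [9] 1/15 → 1 ('c')
  [10] 15/12 → 3 ('ceb')
  [11] 12/4 → 0 ('')
  [12] 4/11 → 1 ('d')
  [13] 11/2 → 1 ('d')
  [14] 2/16 → 0 ('')
  [15] 16/13 → 2 ('eb')
  [16] 13/3 → 1 ('e')
  [17] 3/10 → 2 ('ed')

n(n+1)/2 = 18·19/2 = 171
Σ LCP = 0 + 0 + 1 + 2 + 2 + 1 + 0 + 1 + 1 + 1 + 3 + 0 + 1 + 1 + 0 + 2 + 1 + 2 = 19
distinct = 171 − 19 = 152

152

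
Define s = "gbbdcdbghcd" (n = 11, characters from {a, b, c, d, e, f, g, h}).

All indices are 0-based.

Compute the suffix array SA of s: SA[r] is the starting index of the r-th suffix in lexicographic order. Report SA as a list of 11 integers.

[1, 2, 6, 9, 4, 10, 5, 3, 0, 7, 8]

sorted suffixes:
  #0 SA[0]=1  'bbdcdbghcd'
  #1 SA[1]=2  'bdcdbghcd'
  #2 SA[2]=6  'bghcd'
  #3 SA[3]=9  'cd'
  #4 SA[4]=4  'cdbghcd'
  #5 SA[5]=10  'd'
  #6 SA[6]=5  'dbghcd'
  #7 SA[7]=3  'dcdbghcd'
  #8 SA[8]=0  'gbbdcdbghcd'
  #9 SA[9]=7  'ghcd'
  #10 SA[10]=8  'hcd'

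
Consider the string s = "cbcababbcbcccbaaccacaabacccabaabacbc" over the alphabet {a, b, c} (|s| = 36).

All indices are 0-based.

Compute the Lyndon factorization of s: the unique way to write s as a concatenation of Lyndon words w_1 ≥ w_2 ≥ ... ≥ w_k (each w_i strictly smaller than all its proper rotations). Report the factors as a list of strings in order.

["c", "bc", "ababbcbcccb", "aaccac", "aabacccab", "aabacbc"]

emit factor 1: 'c' (i=0, period=1)
emit factor 2: 'bc' (i=1, period=2)
emit factor 3: 'ababbcbcccb' (i=3, period=11)
emit factor 4: 'aaccac' (i=14, period=6)
emit factor 5: 'aabacccab' (i=20, period=9)
emit factor 6: 'aabacbc' (i=29, period=7)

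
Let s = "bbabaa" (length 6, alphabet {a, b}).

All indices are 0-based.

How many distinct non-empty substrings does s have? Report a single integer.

16

rank | idx | suffix
   0 |   5 | a
   1 |   4 | aa
   2 |   2 | abaa
   3 |   3 | baa
   4 |   1 | babaa
   5 |   0 | bbabaa

SA = [5, 4, 2, 3, 1, 0]
rank  pair      lcp
   1  s[5:],s[4:]  1  'a'
   2  s[4:],s[2:]  1  'a'
   3  s[2:],s[3:]  0  ''
   4  s[3:],s[1:]  2  'ba'
   5  s[1:],s[0:]  1  'b'

n(n+1)/2 = 6·7/2 = 21
Σ LCP = 0 + 1 + 1 + 0 + 2 + 1 = 5
distinct = 21 − 5 = 16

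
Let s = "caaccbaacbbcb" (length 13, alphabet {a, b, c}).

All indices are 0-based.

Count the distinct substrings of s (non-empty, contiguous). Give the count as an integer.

sorted suffixes:
  #0 SA[0]=6  'aacbbcb'
  #1 SA[1]=1  'aaccbaacbbcb'
  #2 SA[2]=7  'acbbcb'
  #3 SA[3]=2  'accbaacbbcb'
  #4 SA[4]=12  'b'
  #5 SA[5]=5  'baacbbcb'
  #6 SA[6]=9  'bbcb'
  #7 SA[7]=10  'bcb'
  #8 SA[8]=0  'caaccbaacbbcb'
  #9 SA[9]=11  'cb'
  #10 SA[10]=4  'cbaacbbcb'
  #11 SA[11]=8  'cbbcb'
  #12 SA[12]=3  'ccbaacbbcb'

SA = [6, 1, 7, 2, 12, 5, 9, 10, 0, 11, 4, 8, 3]
i: (SA[i-1],SA[i]) lcp shared
  1: (6,1) 3 'aac'
  2: (1,7) 1 'a'
  3: (7,2) 2 'ac'
  4: (2,12) 0 ''
  5: (12,5) 1 'b'
  6: (5,9) 1 'b'
  7: (9,10) 1 'b'
  8: (10,0) 0 ''
  9: (0,11) 1 'c'
  10: (11,4) 2 'cb'
  11: (4,8) 2 'cb'
  12: (8,3) 1 'c'

n(n+1)/2 = 13·14/2 = 91
Σ LCP = 0 + 3 + 1 + 2 + 0 + 1 + 1 + 1 + 0 + 1 + 2 + 2 + 1 = 15
distinct = 91 − 15 = 76

76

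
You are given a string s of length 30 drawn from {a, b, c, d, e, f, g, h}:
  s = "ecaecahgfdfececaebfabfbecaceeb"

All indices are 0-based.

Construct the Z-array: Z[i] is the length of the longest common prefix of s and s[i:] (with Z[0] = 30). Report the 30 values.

[30, 0, 0, 3, 0, 0, 0, 0, 0, 0, 0, 2, 0, 4, 0, 0, 1, 0, 0, 0, 0, 0, 0, 3, 0, 0, 0, 1, 1, 0]

Z[0]=30
i=1: fresh scan; Z[1]=0
i=2: fresh scan; Z[2]=0
i=3: fresh scan; Z[3]=3 scan→box=[3,6)
i=4: min(r-i=2, Z[1]=0)=0; Z[4]=0
i=5: min(r-i=1, Z[2]=0)=0; Z[5]=0
i=6: fresh scan; Z[6]=0
i=7: fresh scan; Z[7]=0
i=8: fresh scan; Z[8]=0
i=9: fresh scan; Z[9]=0
i=10: fresh scan; Z[10]=0
i=11: fresh scan; Z[11]=2 scan→box=[11,13)
i=12: min(r-i=1, Z[1]=0)=0; Z[12]=0
i=13: fresh scan; Z[13]=4 scan→box=[13,17)
i=14: min(r-i=3, Z[1]=0)=0; Z[14]=0
i=15: min(r-i=2, Z[2]=0)=0; Z[15]=0
i=16: min(r-i=1, Z[3]=3)=1; Z[16]=1
i=17: fresh scan; Z[17]=0
i=18: fresh scan; Z[18]=0
i=19: fresh scan; Z[19]=0
i=20: fresh scan; Z[20]=0
i=21: fresh scan; Z[21]=0
i=22: fresh scan; Z[22]=0
i=23: fresh scan; Z[23]=3 scan→box=[23,26)
i=24: min(r-i=2, Z[1]=0)=0; Z[24]=0
i=25: min(r-i=1, Z[2]=0)=0; Z[25]=0
i=26: fresh scan; Z[26]=0
i=27: fresh scan; Z[27]=1 scan→box=[27,28)
i=28: fresh scan; Z[28]=1 scan→box=[28,29)
i=29: fresh scan; Z[29]=0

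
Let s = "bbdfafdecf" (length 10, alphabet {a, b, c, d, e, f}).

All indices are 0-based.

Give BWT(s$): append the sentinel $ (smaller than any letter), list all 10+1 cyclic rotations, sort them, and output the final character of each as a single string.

rank  rotation     last
    0  $bbdfafdecf  f
    1  afdecf$bbdf  f
    2  bbdfafdecf$  $
    3  bdfafdecf$b  b
    4  cf$bbdfafde  e
    5  decf$bbdfaf  f
    6  dfafdecf$bb  b
    7  ecf$bbdfafd  d
    8  f$bbdfafdec  c
    9  fafdecf$bbd  d
   10  fdecf$bbdfa  a

ff$befbdcda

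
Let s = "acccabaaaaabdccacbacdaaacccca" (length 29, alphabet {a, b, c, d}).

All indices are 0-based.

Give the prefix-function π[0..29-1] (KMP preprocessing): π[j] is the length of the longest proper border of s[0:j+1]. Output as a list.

π[0] = 0
j=1 s[j]='c': π[1]=0 (border '')
j=2 s[j]='c': π[2]=0 (border '')
j=3 s[j]='c': π[3]=0 (border '')
j=4 s[j]='a': π[4]=1 (border 'a')
j=5 s[j]='b': k: 1→0; π[5]=0 (border '')
j=6 s[j]='a': π[6]=1 (border 'a')
j=7 s[j]='a': k: 1→0; π[7]=1 (border 'a')
j=8 s[j]='a': k: 1→0; π[8]=1 (border 'a')
j=9 s[j]='a': k: 1→0; π[9]=1 (border 'a')
j=10 s[j]='a': k: 1→0; π[10]=1 (border 'a')
j=11 s[j]='b': k: 1→0; π[11]=0 (border '')
j=12 s[j]='d': π[12]=0 (border '')
j=13 s[j]='c': π[13]=0 (border '')
j=14 s[j]='c': π[14]=0 (border '')
j=15 s[j]='a': π[15]=1 (border 'a')
j=16 s[j]='c': π[16]=2 (border 'ac')
j=17 s[j]='b': k: 2→0; π[17]=0 (border '')
j=18 s[j]='a': π[18]=1 (border 'a')
j=19 s[j]='c': π[19]=2 (border 'ac')
j=20 s[j]='d': k: 2→0; π[20]=0 (border '')
j=21 s[j]='a': π[21]=1 (border 'a')
j=22 s[j]='a': k: 1→0; π[22]=1 (border 'a')
j=23 s[j]='a': k: 1→0; π[23]=1 (border 'a')
j=24 s[j]='c': π[24]=2 (border 'ac')
j=25 s[j]='c': π[25]=3 (border 'acc')
j=26 s[j]='c': π[26]=4 (border 'accc')
j=27 s[j]='c': k: 4→0; π[27]=0 (border '')
j=28 s[j]='a': π[28]=1 (border 'a')

[0, 0, 0, 0, 1, 0, 1, 1, 1, 1, 1, 0, 0, 0, 0, 1, 2, 0, 1, 2, 0, 1, 1, 1, 2, 3, 4, 0, 1]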